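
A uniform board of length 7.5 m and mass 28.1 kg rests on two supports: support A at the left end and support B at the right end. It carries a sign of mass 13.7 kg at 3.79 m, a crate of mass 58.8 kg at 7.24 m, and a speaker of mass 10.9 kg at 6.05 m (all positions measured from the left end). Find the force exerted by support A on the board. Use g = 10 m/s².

R_A ≈ 250 N

Sum moments about support B (its reaction then has zero moment arm).
Beam weight: 28.1 × 10 = 281 N down at 3.75 m → arm 3.75 m, τ = 281 × 3.75 = 1054 N·m counterclockwise.
Sign: 13.7 × 10 = 137 N down at 3.79 m → arm 3.71 m, τ = 137 × 3.71 = 508.3 N·m counterclockwise.
Crate: 58.8 × 10 = 588 N down at 7.24 m → arm 0.26 m, τ = 588 × 0.26 = 152.9 N·m counterclockwise.
Speaker: 10.9 × 10 = 109 N down at 6.05 m → arm 1.45 m, τ = 109 × 1.45 = 158 N·m counterclockwise.
Net load moment about support B = 1873 N·m counterclockwise.
Reaction R at support A is upward at 0 m, arm 7.5 m → moment R × 7.5 clockwise.
Setting net torque to zero: R × 7.5 = 1873 → R = 250 N.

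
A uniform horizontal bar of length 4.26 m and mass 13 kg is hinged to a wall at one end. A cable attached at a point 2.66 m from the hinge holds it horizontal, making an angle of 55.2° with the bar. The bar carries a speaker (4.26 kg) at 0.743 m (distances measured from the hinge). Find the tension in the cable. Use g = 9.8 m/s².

T ≈ 138 N

Choose the hinge as the axis so the unknown hinge reaction has zero arm there.
Beam weight: 13 × 9.8 = 127.4 N down at 2.13 m → arm 2.13 m, τ = 127.4 × 2.13 = 271.4 N·m clockwise.
Speaker: 4.26 × 9.8 = 41.75 N down at 0.743 m → arm 0.743 m, τ = 41.75 × 0.743 = 31.02 N·m clockwise.
Total clockwise load moment = 302.4 N·m.
The cable tension T acts at 2.66 m; only its component perpendicular to the bar, T sinθ, produces torque. sin 55.2° = 0.8211.
Setting net torque to zero: T × 2.66 × 0.8211 = 302.4 → T = 302.4 / 2.184 = 138 N.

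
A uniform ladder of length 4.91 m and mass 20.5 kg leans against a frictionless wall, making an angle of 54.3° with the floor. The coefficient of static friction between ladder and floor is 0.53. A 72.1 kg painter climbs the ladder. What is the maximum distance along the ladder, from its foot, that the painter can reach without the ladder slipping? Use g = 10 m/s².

Take moments about the foot of the ladder.
Ladder weight 20.5×10 = 205 N acts at 2.455 m along the ladder; its horizontal arm is 2.455·cos54.3° = 1.433 m → τ = 293.8 N·m clockwise.
Painter weight 72.1×10 = 721 N at distance d → arm d·cos54.3° → τ = 721·d·0.5835 clockwise.
Wall normal N at the top has arm L sinθ = 3.987 m counterclockwise, so Στ = 0 gives N·3.987 = 293.8 + 420.7·d.
ΣFy = 0 ⇒ N_floor = 926 N, so the maximum friction is μ_s·N_floor = 0.53×926 = 490.8 N. ΣFx = 0 ⇒ N_wall = f, so at the slipping point N = 490.8 N.
Substituting: 490.8×3.987 = 293.8 + 420.7·d ⇒ d = (1957 − 293.8) / 420.7 = 3.95 m.

d ≈ 3.95 m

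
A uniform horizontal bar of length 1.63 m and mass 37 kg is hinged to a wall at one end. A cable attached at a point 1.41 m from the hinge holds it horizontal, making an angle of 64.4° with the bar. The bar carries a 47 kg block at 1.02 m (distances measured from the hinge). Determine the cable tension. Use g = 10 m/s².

T ≈ 614 N

Taking torques about the hinge:
Beam weight: 37 × 10 = 370 N down at 0.815 m → arm 0.815 m, τ = 370 × 0.815 = 301.5 N·m clockwise.
Block: 47 × 10 = 470 N down at 1.02 m → arm 1.02 m, τ = 470 × 1.02 = 479.4 N·m clockwise.
Total clockwise load moment = 780.9 N·m.
The cable tension T acts at 1.41 m; only its component perpendicular to the bar, T sinθ, produces torque. sin 64.4° = 0.9018.
Στ = 0 ⇒ T × 1.41 × 0.9018 = 780.9 ⇒ T = 780.9 / 1.272 = 614 N.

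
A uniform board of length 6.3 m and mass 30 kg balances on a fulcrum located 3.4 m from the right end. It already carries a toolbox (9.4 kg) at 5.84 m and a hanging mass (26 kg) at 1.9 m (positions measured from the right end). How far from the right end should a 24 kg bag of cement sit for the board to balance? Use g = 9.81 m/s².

About the fulcrum (at 3.4 m from the right end):
Beam weight: 30 × 9.81 = 294.3 N down at 3.15 m → arm 0.25 m, τ = 294.3 × 0.25 = 73.58 N·m clockwise.
Toolbox: 9.4 × 9.81 = 92.21 N down at 5.84 m → arm 2.44 m, τ = 92.21 × 2.44 = 225 N·m counterclockwise.
Hanging mass: 26 × 9.81 = 255.1 N down at 1.9 m → arm 1.5 m, τ = 255.1 × 1.5 = 382.6 N·m clockwise.
Net moment of existing loads = 231.2 N·m clockwise.
The bag of cement weighs 24 × 9.81 = 235.4 N and must supply an equal counterclockwise moment, so its lever arm about the fulcrum is 231.2 / 235.4 = 0.982 m.
That puts it at 3.4 + 0.982 = 4.38 m from the right end.

x ≈ 4.38 m from the right end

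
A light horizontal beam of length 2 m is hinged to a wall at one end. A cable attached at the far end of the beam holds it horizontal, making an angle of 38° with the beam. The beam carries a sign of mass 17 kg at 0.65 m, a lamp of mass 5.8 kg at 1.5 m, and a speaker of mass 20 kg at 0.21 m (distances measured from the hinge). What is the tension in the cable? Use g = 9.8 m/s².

About the hinge:
Sign: 17 × 9.8 = 166.6 N down at 0.65 m → arm 0.65 m, τ = 166.6 × 0.65 = 108.3 N·m clockwise.
Lamp: 5.8 × 9.8 = 56.84 N down at 1.5 m → arm 1.5 m, τ = 56.84 × 1.5 = 85.26 N·m clockwise.
Speaker: 20 × 9.8 = 196 N down at 0.21 m → arm 0.21 m, τ = 196 × 0.21 = 41.16 N·m clockwise.
Total clockwise load moment = 234.7 N·m.
The cable tension T acts at 2 m; only its component perpendicular to the beam, T sinθ, produces torque. sin 38° = 0.6157.
Balancing moments: T × 2 × 0.6157 = 234.7, giving T = 234.7 / 1.231 = 191 N.

T ≈ 191 N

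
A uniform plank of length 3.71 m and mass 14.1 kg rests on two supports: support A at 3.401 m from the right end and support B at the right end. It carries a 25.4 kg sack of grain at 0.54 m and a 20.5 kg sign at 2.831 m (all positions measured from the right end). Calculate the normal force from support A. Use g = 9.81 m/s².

Take moments about support B.
Beam weight: 14.1 × 9.81 = 138.3 N down at 1.855 m → arm 1.855 m, τ = 138.3 × 1.855 = 256.5 N·m counterclockwise.
Sack of grain: 25.4 × 9.81 = 249.2 N down at 0.54 m → arm 0.54 m, τ = 249.2 × 0.54 = 134.6 N·m counterclockwise.
Sign: 20.5 × 9.81 = 201.1 N down at 2.831 m → arm 2.831 m, τ = 201.1 × 2.831 = 569.3 N·m counterclockwise.
Net load moment about support B = 960.4 N·m counterclockwise.
Reaction R at support A is upward at 3.401 m, arm 3.401 m → moment R × 3.401 clockwise.
Setting net torque to zero: R × 3.401 = 960.4 → R = 282 N.

R_A ≈ 282 N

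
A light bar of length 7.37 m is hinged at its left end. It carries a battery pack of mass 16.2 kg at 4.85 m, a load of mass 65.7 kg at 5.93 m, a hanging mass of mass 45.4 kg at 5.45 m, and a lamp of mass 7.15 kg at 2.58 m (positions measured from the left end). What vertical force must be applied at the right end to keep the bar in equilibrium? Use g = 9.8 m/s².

About the left end:
Battery pack: 16.2 × 9.8 = 158.8 N down at 4.85 m → arm 4.85 m, τ = 158.8 × 4.85 = 770.2 N·m clockwise.
Load: 65.7 × 9.8 = 643.9 N down at 5.93 m → arm 5.93 m, τ = 643.9 × 5.93 = 3818 N·m clockwise.
Hanging mass: 45.4 × 9.8 = 444.9 N down at 5.45 m → arm 5.45 m, τ = 444.9 × 5.45 = 2425 N·m clockwise.
Lamp: 7.15 × 9.8 = 70.07 N down at 2.58 m → arm 2.58 m, τ = 70.07 × 2.58 = 180.8 N·m clockwise.
Net moment of the loads = 7194 N·m clockwise.
The upward force F acts at the right end, arm 7.37 m, giving F × 7.37 counterclockwise.
Balancing moments: F × 7.37 = 7194, giving F = 7194 / 7.37 = 976 N.

F ≈ 976 N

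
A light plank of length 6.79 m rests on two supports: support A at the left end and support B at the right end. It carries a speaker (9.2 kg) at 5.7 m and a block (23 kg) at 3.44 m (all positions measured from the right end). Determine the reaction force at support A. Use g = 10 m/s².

R_A ≈ 194 N

Choose support B as the axis so its reaction then has zero moment arm.
Speaker: 9.2 × 10 = 92 N down at 5.7 m → arm 5.7 m, τ = 92 × 5.7 = 524.4 N·m counterclockwise.
Block: 23 × 10 = 230 N down at 3.44 m → arm 3.44 m, τ = 230 × 3.44 = 791.2 N·m counterclockwise.
Net load moment about support B = 1316 N·m counterclockwise.
Reaction R at support A is upward at 6.79 m, arm 6.79 m → moment R × 6.79 clockwise.
For rotational equilibrium, R × 6.79 = 1316, so R = 194 N.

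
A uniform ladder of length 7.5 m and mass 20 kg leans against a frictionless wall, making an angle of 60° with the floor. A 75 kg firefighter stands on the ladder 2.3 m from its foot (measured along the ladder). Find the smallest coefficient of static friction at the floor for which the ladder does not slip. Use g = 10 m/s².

μ_min ≈ 0.201

Choose the foot of the ladder as the axis so the floor normal and friction both act there and drop out.
Ladder weight 20×10 = 200 N acts at 3.75 m along the ladder; its horizontal arm is 3.75·cos60° = 1.875 m → τ = 375 N·m clockwise.
Firefighter: 75×10 = 750 N at 2.3 m → arm 1.15 m → τ = 862.5 N·m clockwise.
Wall normal N acts horizontally at the top; its moment arm is the height L sinθ = 7.5·sin60° = 6.495 m, counterclockwise.
For rotational equilibrium, N × 6.495 = 1238, so N = 190.6 N.
ΣFx = 0 ⇒ f = N_wall = 190.6 N. ΣFy = 0 ⇒ N_floor = 950 N.
μ_min = f / N_floor = 190.6 / 950 = 0.201.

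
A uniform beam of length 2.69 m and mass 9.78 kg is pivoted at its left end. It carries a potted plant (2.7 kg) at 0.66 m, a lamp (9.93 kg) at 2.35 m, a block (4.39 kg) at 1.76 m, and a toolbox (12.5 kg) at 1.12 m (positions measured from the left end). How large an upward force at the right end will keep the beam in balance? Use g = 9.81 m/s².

F ≈ 219 N

About the left end:
Beam weight: 9.78 × 9.81 = 95.94 N down at 1.345 m → arm 1.345 m, τ = 95.94 × 1.345 = 129 N·m clockwise.
Potted plant: 2.7 × 9.81 = 26.49 N down at 0.66 m → arm 0.66 m, τ = 26.49 × 0.66 = 17.48 N·m clockwise.
Lamp: 9.93 × 9.81 = 97.41 N down at 2.35 m → arm 2.35 m, τ = 97.41 × 2.35 = 228.9 N·m clockwise.
Block: 4.39 × 9.81 = 43.07 N down at 1.76 m → arm 1.76 m, τ = 43.07 × 1.76 = 75.8 N·m clockwise.
Toolbox: 12.5 × 9.81 = 122.6 N down at 1.12 m → arm 1.12 m, τ = 122.6 × 1.12 = 137.3 N·m clockwise.
Net moment of the loads = 588.5 N·m clockwise.
The upward force F acts at the right end, arm 2.69 m, giving F × 2.69 counterclockwise.
For rotational equilibrium, F × 2.69 = 588.5, so F = 588.5 / 2.69 = 219 N.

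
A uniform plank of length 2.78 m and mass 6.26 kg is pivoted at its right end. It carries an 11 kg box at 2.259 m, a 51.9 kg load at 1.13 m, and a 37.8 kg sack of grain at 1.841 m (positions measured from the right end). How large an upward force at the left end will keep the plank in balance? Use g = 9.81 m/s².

F ≈ 571 N

Sum moments about the right end (the unknown pivot reaction has zero arm there).
Beam weight: 6.26 × 9.81 = 61.41 N down at 1.39 m → arm 1.39 m, τ = 61.41 × 1.39 = 85.36 N·m counterclockwise.
Box: 11 × 9.81 = 107.9 N down at 2.259 m → arm 2.259 m, τ = 107.9 × 2.259 = 243.7 N·m counterclockwise.
Load: 51.9 × 9.81 = 509.1 N down at 1.13 m → arm 1.13 m, τ = 509.1 × 1.13 = 575.3 N·m counterclockwise.
Sack of grain: 37.8 × 9.81 = 370.8 N down at 1.841 m → arm 1.841 m, τ = 370.8 × 1.841 = 682.6 N·m counterclockwise.
Net moment of the loads = 1587 N·m counterclockwise.
The upward force F acts at the left end, arm 2.78 m, giving F × 2.78 clockwise.
For rotational equilibrium, F × 2.78 = 1587, so F = 1587 / 2.78 = 571 N.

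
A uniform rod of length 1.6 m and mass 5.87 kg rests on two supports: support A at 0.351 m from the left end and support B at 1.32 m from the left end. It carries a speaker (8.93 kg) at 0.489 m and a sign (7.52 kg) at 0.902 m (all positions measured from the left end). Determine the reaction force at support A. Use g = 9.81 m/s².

About support B:
Beam weight: 5.87 × 9.81 = 57.58 N down at 0.8 m → arm 0.52 m, τ = 57.58 × 0.52 = 29.94 N·m counterclockwise.
Speaker: 8.93 × 9.81 = 87.6 N down at 0.489 m → arm 0.831 m, τ = 87.6 × 0.831 = 72.8 N·m counterclockwise.
Sign: 7.52 × 9.81 = 73.77 N down at 0.902 m → arm 0.418 m, τ = 73.77 × 0.418 = 30.84 N·m counterclockwise.
Net load moment about support B = 133.6 N·m counterclockwise.
Reaction R at support A is upward at 0.351 m, arm 0.969 m → moment R × 0.969 clockwise.
Balancing moments: R × 0.969 = 133.6, giving R = 138 N.

R_A ≈ 138 N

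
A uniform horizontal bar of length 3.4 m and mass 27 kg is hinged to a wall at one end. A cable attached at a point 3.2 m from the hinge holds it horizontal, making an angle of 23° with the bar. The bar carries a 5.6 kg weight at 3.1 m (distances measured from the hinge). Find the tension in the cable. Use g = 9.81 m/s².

Taking torques about the hinge:
Beam weight: 27 × 9.81 = 264.9 N down at 1.7 m → arm 1.7 m, τ = 264.9 × 1.7 = 450.3 N·m clockwise.
Weight: 5.6 × 9.81 = 54.94 N down at 3.1 m → arm 3.1 m, τ = 54.94 × 3.1 = 170.3 N·m clockwise.
Total clockwise load moment = 620.6 N·m.
The cable tension T acts at 3.2 m; only its component perpendicular to the bar, T sinθ, produces torque. sin 23° = 0.3907.
Setting net torque to zero: T × 3.2 × 0.3907 = 620.6 → T = 620.6 / 1.25 = 496 N.

T ≈ 496 N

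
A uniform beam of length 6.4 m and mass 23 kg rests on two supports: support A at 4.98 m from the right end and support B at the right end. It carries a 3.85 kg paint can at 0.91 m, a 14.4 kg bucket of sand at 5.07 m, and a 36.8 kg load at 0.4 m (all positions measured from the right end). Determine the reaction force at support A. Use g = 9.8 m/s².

R_A ≈ 324 N

Choose support B as the axis so its reaction then has zero moment arm.
Beam weight: 23 × 9.8 = 225.4 N down at 3.2 m → arm 3.2 m, τ = 225.4 × 3.2 = 721.3 N·m counterclockwise.
Paint can: 3.85 × 9.8 = 37.73 N down at 0.91 m → arm 0.91 m, τ = 37.73 × 0.91 = 34.33 N·m counterclockwise.
Bucket of sand: 14.4 × 9.8 = 141.1 N down at 5.07 m → arm 5.07 m, τ = 141.1 × 5.07 = 715.4 N·m counterclockwise.
Load: 36.8 × 9.8 = 360.6 N down at 0.4 m → arm 0.4 m, τ = 360.6 × 0.4 = 144.2 N·m counterclockwise.
Net load moment about support B = 1615 N·m counterclockwise.
Reaction R at support A is upward at 4.98 m, arm 4.98 m → moment R × 4.98 clockwise.
Setting net torque to zero: R × 4.98 = 1615 → R = 324 N.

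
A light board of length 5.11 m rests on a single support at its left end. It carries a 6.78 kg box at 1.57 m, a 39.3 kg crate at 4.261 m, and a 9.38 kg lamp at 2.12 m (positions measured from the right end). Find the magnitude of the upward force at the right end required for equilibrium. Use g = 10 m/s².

F ≈ 167 N

About the left end:
Box: 6.78 × 10 = 67.8 N down at 1.57 m → arm 3.54 m, τ = 67.8 × 3.54 = 240 N·m clockwise.
Crate: 39.3 × 10 = 393 N down at 4.261 m → arm 0.849 m, τ = 393 × 0.849 = 333.7 N·m clockwise.
Lamp: 9.38 × 10 = 93.8 N down at 2.12 m → arm 2.99 m, τ = 93.8 × 2.99 = 280.5 N·m clockwise.
Net moment of the loads = 854.2 N·m clockwise.
The upward force F acts at the right end, arm 5.11 m, giving F × 5.11 counterclockwise.
Setting net torque to zero: F × 5.11 = 854.2 → F = 854.2 / 5.11 = 167 N.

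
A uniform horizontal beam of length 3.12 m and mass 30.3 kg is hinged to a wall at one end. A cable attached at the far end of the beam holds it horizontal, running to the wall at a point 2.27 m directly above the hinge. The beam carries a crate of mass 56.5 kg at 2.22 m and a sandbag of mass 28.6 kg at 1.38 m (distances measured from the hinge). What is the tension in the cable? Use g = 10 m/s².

About the hinge:
Beam weight: 30.3 × 10 = 303 N down at 1.56 m → arm 1.56 m, τ = 303 × 1.56 = 472.7 N·m clockwise.
Crate: 56.5 × 10 = 565 N down at 2.22 m → arm 2.22 m, τ = 565 × 2.22 = 1254 N·m clockwise.
Sandbag: 28.6 × 10 = 286 N down at 1.38 m → arm 1.38 m, τ = 286 × 1.38 = 394.7 N·m clockwise.
Total clockwise load moment = 2121 N·m.
The cable tension T acts at 3.12 m; only its component perpendicular to the beam, T sinθ, produces torque. sinθ = h/√(h²+d²) = 2.27/√(2.27²+3.12²) = 0.5883.
Balancing moments: T × 3.12 × 0.5883 = 2121, giving T = 2121 / 1.835 = 1160 N.

T ≈ 1160 N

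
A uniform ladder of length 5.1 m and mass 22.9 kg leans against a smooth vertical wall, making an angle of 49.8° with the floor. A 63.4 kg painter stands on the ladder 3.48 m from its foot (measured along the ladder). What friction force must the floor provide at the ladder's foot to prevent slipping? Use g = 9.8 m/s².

f ≈ 453 N

Sum moments about the foot of the ladder (the floor normal and friction both act there and drop out).
Ladder weight 22.9×9.8 = 224.4 N acts at 2.55 m along the ladder; its horizontal arm is 2.55·cos49.8° = 1.646 m → τ = 369.4 N·m clockwise.
Painter: 63.4×9.8 = 621.3 N at 3.48 m → arm 2.246 m → τ = 1395 N·m clockwise.
Wall normal N acts horizontally at the top; its moment arm is the height L sinθ = 5.1·sin49.8° = 3.895 m, counterclockwise.
Στ = 0 ⇒ N × 3.895 = 1764 ⇒ N = 453 N.
ΣFx = 0: friction at the foot balances the wall's push, so f = N_wall = 453 N.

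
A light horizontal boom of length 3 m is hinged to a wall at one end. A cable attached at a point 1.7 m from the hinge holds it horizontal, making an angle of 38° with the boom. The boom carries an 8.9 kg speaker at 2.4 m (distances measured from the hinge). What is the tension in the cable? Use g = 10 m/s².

Choose the hinge as the axis so the unknown hinge reaction has zero arm there.
Speaker: 8.9 × 10 = 89 N down at 2.4 m → arm 2.4 m, τ = 89 × 2.4 = 213.6 N·m clockwise.
Total clockwise load moment = 213.6 N·m.
The cable tension T acts at 1.7 m; only its component perpendicular to the boom, T sinθ, produces torque. sin 38° = 0.6157.
Balancing moments: T × 1.7 × 0.6157 = 213.6, giving T = 213.6 / 1.047 = 204 N.

T ≈ 204 N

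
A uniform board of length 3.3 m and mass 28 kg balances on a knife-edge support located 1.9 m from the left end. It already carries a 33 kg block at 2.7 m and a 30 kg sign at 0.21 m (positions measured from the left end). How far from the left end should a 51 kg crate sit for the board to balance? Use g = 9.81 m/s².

Taking torques about the knife-edge support (at 1.9 m from the left end):
Beam weight: 28 × 9.81 = 274.7 N down at 1.65 m → arm 0.25 m, τ = 274.7 × 0.25 = 68.67 N·m counterclockwise.
Block: 33 × 9.81 = 323.7 N down at 2.7 m → arm 0.8 m, τ = 323.7 × 0.8 = 259 N·m clockwise.
Sign: 30 × 9.81 = 294.3 N down at 0.21 m → arm 1.69 m, τ = 294.3 × 1.69 = 497.4 N·m counterclockwise.
Net moment of existing loads = 307.1 N·m counterclockwise.
The crate weighs 51 × 9.81 = 500.3 N and must supply an equal clockwise moment, so its lever arm about the knife-edge support is 307.1 / 500.3 = 0.614 m.
That puts it at 1.9 + 0.614 = 2.51 m from the left end.

x ≈ 2.51 m from the left end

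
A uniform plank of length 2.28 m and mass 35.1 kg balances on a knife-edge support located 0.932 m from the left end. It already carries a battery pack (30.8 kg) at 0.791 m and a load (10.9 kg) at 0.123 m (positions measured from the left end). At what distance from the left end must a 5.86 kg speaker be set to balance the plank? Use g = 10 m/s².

About the knife-edge support (at 0.932 m from the left end):
Beam weight: 35.1 × 10 = 351 N down at 1.14 m → arm 0.208 m, τ = 351 × 0.208 = 73.01 N·m clockwise.
Battery pack: 30.8 × 10 = 308 N down at 0.791 m → arm 0.141 m, τ = 308 × 0.141 = 43.43 N·m counterclockwise.
Load: 10.9 × 10 = 109 N down at 0.123 m → arm 0.809 m, τ = 109 × 0.809 = 88.18 N·m counterclockwise.
Net moment of existing loads = 58.6 N·m counterclockwise.
The speaker weighs 5.86 × 10 = 58.6 N and must supply an equal clockwise moment, so its lever arm about the knife-edge support is 58.6 / 58.6 = 1 m.
That puts it at 0.932 + 1 = 1.93 m from the left end.

x ≈ 1.93 m from the left end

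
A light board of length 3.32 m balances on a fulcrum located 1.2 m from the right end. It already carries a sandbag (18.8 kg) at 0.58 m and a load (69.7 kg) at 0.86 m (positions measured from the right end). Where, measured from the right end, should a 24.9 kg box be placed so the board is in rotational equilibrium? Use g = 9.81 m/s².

About the fulcrum (at 1.2 m from the right end):
Sandbag: 18.8 × 9.81 = 184.4 N down at 0.58 m → arm 0.62 m, τ = 184.4 × 0.62 = 114.3 N·m clockwise.
Load: 69.7 × 9.81 = 683.8 N down at 0.86 m → arm 0.34 m, τ = 683.8 × 0.34 = 232.5 N·m clockwise.
Net moment of existing loads = 346.8 N·m clockwise.
The box weighs 24.9 × 9.81 = 244.3 N and must supply an equal counterclockwise moment, so its lever arm about the fulcrum is 346.8 / 244.3 = 1.42 m.
That puts it at 1.2 + 1.42 = 2.62 m from the right end.

x ≈ 2.62 m from the right end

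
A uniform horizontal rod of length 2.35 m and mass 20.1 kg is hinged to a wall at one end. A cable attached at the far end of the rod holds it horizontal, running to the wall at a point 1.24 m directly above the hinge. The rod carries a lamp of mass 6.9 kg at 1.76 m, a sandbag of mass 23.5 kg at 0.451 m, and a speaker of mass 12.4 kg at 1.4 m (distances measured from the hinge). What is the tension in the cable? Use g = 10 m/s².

T ≈ 581 N

Take moments about the hinge.
Beam weight: 20.1 × 10 = 201 N down at 1.175 m → arm 1.175 m, τ = 201 × 1.175 = 236.2 N·m clockwise.
Lamp: 6.9 × 10 = 69 N down at 1.76 m → arm 1.76 m, τ = 69 × 1.76 = 121.4 N·m clockwise.
Sandbag: 23.5 × 10 = 235 N down at 0.451 m → arm 0.451 m, τ = 235 × 0.451 = 106 N·m clockwise.
Speaker: 12.4 × 10 = 124 N down at 1.4 m → arm 1.4 m, τ = 124 × 1.4 = 173.6 N·m clockwise.
Total clockwise load moment = 637.2 N·m.
The cable tension T acts at 2.35 m; only its component perpendicular to the rod, T sinθ, produces torque. sinθ = h/√(h²+d²) = 1.24/√(1.24²+2.35²) = 0.4667.
Balancing moments: T × 2.35 × 0.4667 = 637.2, giving T = 637.2 / 1.097 = 581 N.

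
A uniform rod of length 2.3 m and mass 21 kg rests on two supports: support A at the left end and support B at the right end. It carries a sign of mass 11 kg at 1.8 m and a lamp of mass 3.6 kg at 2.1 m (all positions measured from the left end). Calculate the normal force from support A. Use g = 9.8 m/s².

About support B:
Beam weight: 21 × 9.8 = 205.8 N down at 1.15 m → arm 1.15 m, τ = 205.8 × 1.15 = 236.7 N·m counterclockwise.
Sign: 11 × 9.8 = 107.8 N down at 1.8 m → arm 0.5 m, τ = 107.8 × 0.5 = 53.9 N·m counterclockwise.
Lamp: 3.6 × 9.8 = 35.28 N down at 2.1 m → arm 0.2 m, τ = 35.28 × 0.2 = 7.056 N·m counterclockwise.
Net load moment about support B = 297.7 N·m counterclockwise.
Reaction R at support A is upward at 0 m, arm 2.3 m → moment R × 2.3 clockwise.
Στ = 0 ⇒ R × 2.3 = 297.7 ⇒ R = 129 N.

R_A ≈ 129 N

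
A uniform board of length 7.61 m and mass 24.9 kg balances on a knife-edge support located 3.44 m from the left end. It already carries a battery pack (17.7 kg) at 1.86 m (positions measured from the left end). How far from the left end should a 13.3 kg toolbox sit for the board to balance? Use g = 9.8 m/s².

x ≈ 4.86 m from the left end

About the knife-edge support (at 3.44 m from the left end):
Beam weight: 24.9 × 9.8 = 244 N down at 3.805 m → arm 0.365 m, τ = 244 × 0.365 = 89.06 N·m clockwise.
Battery pack: 17.7 × 9.8 = 173.5 N down at 1.86 m → arm 1.58 m, τ = 173.5 × 1.58 = 274.1 N·m counterclockwise.
Net moment of existing loads = 185 N·m counterclockwise.
The toolbox weighs 13.3 × 9.8 = 130.3 N and must supply an equal clockwise moment, so its lever arm about the knife-edge support is 185 / 130.3 = 1.42 m.
That puts it at 3.44 + 1.42 = 4.86 m from the left end.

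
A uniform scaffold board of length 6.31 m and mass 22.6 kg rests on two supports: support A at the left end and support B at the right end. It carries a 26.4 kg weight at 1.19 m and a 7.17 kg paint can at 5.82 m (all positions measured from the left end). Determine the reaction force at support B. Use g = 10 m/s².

Taking torques about support A:
Beam weight: 22.6 × 10 = 226 N down at 3.155 m → arm 3.155 m, τ = 226 × 3.155 = 713 N·m clockwise.
Weight: 26.4 × 10 = 264 N down at 1.19 m → arm 1.19 m, τ = 264 × 1.19 = 314.2 N·m clockwise.
Paint can: 7.17 × 10 = 71.7 N down at 5.82 m → arm 5.82 m, τ = 71.7 × 5.82 = 417.3 N·m clockwise.
Net load moment about support A = 1444 N·m clockwise.
Reaction R at support B is upward at 6.31 m, arm 6.31 m → moment R × 6.31 counterclockwise.
For rotational equilibrium, R × 6.31 = 1444, so R = 229 N.

R_B ≈ 229 N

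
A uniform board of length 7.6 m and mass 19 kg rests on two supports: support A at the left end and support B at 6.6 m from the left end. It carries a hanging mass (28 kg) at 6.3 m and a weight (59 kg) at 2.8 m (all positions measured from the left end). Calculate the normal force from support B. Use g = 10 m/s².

R_B ≈ 627 N

About support A:
Beam weight: 19 × 10 = 190 N down at 3.8 m → arm 3.8 m, τ = 190 × 3.8 = 722 N·m clockwise.
Hanging mass: 28 × 10 = 280 N down at 6.3 m → arm 6.3 m, τ = 280 × 6.3 = 1764 N·m clockwise.
Weight: 59 × 10 = 590 N down at 2.8 m → arm 2.8 m, τ = 590 × 2.8 = 1652 N·m clockwise.
Net load moment about support A = 4138 N·m clockwise.
Reaction R at support B is upward at 6.6 m, arm 6.6 m → moment R × 6.6 counterclockwise.
Στ = 0 ⇒ R × 6.6 = 4138 ⇒ R = 627 N.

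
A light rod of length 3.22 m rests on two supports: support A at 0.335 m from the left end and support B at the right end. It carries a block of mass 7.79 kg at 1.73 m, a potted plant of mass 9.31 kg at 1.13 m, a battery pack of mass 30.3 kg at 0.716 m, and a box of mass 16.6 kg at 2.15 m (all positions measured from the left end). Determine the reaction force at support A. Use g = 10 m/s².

Choose support B as the axis so its reaction then has zero moment arm.
Block: 7.79 × 10 = 77.9 N down at 1.73 m → arm 1.49 m, τ = 77.9 × 1.49 = 116.1 N·m counterclockwise.
Potted plant: 9.31 × 10 = 93.1 N down at 1.13 m → arm 2.09 m, τ = 93.1 × 2.09 = 194.6 N·m counterclockwise.
Battery pack: 30.3 × 10 = 303 N down at 0.716 m → arm 2.504 m, τ = 303 × 2.504 = 758.7 N·m counterclockwise.
Box: 16.6 × 10 = 166 N down at 2.15 m → arm 1.07 m, τ = 166 × 1.07 = 177.6 N·m counterclockwise.
Net load moment about support B = 1247 N·m counterclockwise.
Reaction R at support A is upward at 0.335 m, arm 2.885 m → moment R × 2.885 clockwise.
Setting net torque to zero: R × 2.885 = 1247 → R = 432 N.

R_A ≈ 432 N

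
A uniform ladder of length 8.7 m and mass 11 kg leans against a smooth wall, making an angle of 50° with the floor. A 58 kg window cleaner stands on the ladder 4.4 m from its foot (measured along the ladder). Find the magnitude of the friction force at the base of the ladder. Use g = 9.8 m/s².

Choose the foot of the ladder as the axis so the floor normal and friction both act there and drop out.
Ladder weight 11×9.8 = 107.8 N acts at 4.35 m along the ladder; its horizontal arm is 4.35·cos50° = 2.796 m → τ = 301.4 N·m clockwise.
Window cleaner: 58×9.8 = 568.4 N at 4.4 m → arm 2.828 m → τ = 1607 N·m clockwise.
Wall normal N acts horizontally at the top; its moment arm is the height L sinθ = 8.7·sin50° = 6.665 m, counterclockwise.
Balancing moments: N × 6.665 = 1908, giving N = 286 N.
ΣFx = 0: friction at the foot balances the wall's push, so f = N_wall = 286 N.

f ≈ 286 N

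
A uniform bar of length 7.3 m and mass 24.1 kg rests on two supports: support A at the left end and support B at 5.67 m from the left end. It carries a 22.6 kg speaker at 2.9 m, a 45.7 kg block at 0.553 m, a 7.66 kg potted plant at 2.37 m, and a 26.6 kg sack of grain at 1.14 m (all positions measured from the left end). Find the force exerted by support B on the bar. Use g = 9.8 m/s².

Take moments about support A.
Beam weight: 24.1 × 9.8 = 236.2 N down at 3.65 m → arm 3.65 m, τ = 236.2 × 3.65 = 862.1 N·m clockwise.
Speaker: 22.6 × 9.8 = 221.5 N down at 2.9 m → arm 2.9 m, τ = 221.5 × 2.9 = 642.4 N·m clockwise.
Block: 45.7 × 9.8 = 447.9 N down at 0.553 m → arm 0.553 m, τ = 447.9 × 0.553 = 247.7 N·m clockwise.
Potted plant: 7.66 × 9.8 = 75.07 N down at 2.37 m → arm 2.37 m, τ = 75.07 × 2.37 = 177.9 N·m clockwise.
Sack of grain: 26.6 × 9.8 = 260.7 N down at 1.14 m → arm 1.14 m, τ = 260.7 × 1.14 = 297.2 N·m clockwise.
Net load moment about support A = 2227 N·m clockwise.
Reaction R at support B is upward at 5.67 m, arm 5.67 m → moment R × 5.67 counterclockwise.
Setting net torque to zero: R × 5.67 = 2227 → R = 393 N.

R_B ≈ 393 N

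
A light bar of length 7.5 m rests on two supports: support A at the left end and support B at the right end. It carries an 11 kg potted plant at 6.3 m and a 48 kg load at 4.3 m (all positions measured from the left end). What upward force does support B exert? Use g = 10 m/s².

About support A:
Potted plant: 11 × 10 = 110 N down at 6.3 m → arm 6.3 m, τ = 110 × 6.3 = 693 N·m clockwise.
Load: 48 × 10 = 480 N down at 4.3 m → arm 4.3 m, τ = 480 × 4.3 = 2064 N·m clockwise.
Net load moment about support A = 2757 N·m clockwise.
Reaction R at support B is upward at 7.5 m, arm 7.5 m → moment R × 7.5 counterclockwise.
Balancing moments: R × 7.5 = 2757, giving R = 368 N.

R_B ≈ 368 N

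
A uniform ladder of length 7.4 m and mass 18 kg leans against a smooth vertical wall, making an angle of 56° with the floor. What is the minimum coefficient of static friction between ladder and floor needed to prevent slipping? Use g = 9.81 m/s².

μ_min ≈ 0.337

Taking torques about the foot of the ladder:
Ladder weight 18×9.81 = 176.6 N acts at 3.7 m along the ladder; its horizontal arm is 3.7·cos56° = 2.069 m → τ = 365.4 N·m clockwise.
Wall normal N acts horizontally at the top; its moment arm is the height L sinθ = 7.4·sin56° = 6.135 m, counterclockwise.
For rotational equilibrium, N × 6.135 = 365.4, so N = 59.56 N.
ΣFx = 0 ⇒ f = N_wall = 59.56 N. ΣFy = 0 ⇒ N_floor = 176.6 N.
μ_min = f / N_floor = 59.56 / 176.6 = 0.337.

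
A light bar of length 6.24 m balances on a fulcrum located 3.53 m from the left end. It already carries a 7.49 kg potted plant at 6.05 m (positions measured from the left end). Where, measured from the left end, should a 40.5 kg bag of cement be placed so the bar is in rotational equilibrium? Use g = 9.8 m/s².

x ≈ 3.06 m from the left end

Taking torques about the fulcrum (at 3.53 m from the left end):
Potted plant: 7.49 × 9.8 = 73.4 N down at 6.05 m → arm 2.52 m, τ = 73.4 × 2.52 = 185 N·m clockwise.
Net moment of existing loads = 185 N·m clockwise.
The bag of cement weighs 40.5 × 9.8 = 396.9 N and must supply an equal counterclockwise moment, so its lever arm about the fulcrum is 185 / 396.9 = 0.466 m.
That puts it at 3.53 − 0.466 = 3.06 m from the left end.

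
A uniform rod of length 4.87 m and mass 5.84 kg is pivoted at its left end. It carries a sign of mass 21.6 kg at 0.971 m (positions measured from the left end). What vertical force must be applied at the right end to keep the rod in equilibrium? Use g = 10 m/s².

F ≈ 72.3 N

Choose the left end as the axis so the unknown pivot reaction has zero arm there.
Beam weight: 5.84 × 10 = 58.4 N down at 2.435 m → arm 2.435 m, τ = 58.4 × 2.435 = 142.2 N·m clockwise.
Sign: 21.6 × 10 = 216 N down at 0.971 m → arm 0.971 m, τ = 216 × 0.971 = 209.7 N·m clockwise.
Net moment of the loads = 351.9 N·m clockwise.
The upward force F acts at the right end, arm 4.87 m, giving F × 4.87 counterclockwise.
Στ = 0 ⇒ F × 4.87 = 351.9 ⇒ F = 351.9 / 4.87 = 72.3 N.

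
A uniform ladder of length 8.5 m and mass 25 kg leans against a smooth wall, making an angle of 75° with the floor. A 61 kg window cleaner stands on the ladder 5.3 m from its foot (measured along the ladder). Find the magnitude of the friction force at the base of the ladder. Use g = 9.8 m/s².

About the foot of the ladder:
Ladder weight 25×9.8 = 245 N acts at 4.25 m along the ladder; its horizontal arm is 4.25·cos75° = 1.1 m → τ = 269.5 N·m clockwise.
Window cleaner: 61×9.8 = 597.8 N at 5.3 m → arm 1.372 m → τ = 820.2 N·m clockwise.
Wall normal N acts horizontally at the top; its moment arm is the height L sinθ = 8.5·sin75° = 8.21 m, counterclockwise.
Balancing moments: N × 8.21 = 1090, giving N = 133 N.
ΣFx = 0: friction at the foot balances the wall's push, so f = N_wall = 133 N.

f ≈ 133 N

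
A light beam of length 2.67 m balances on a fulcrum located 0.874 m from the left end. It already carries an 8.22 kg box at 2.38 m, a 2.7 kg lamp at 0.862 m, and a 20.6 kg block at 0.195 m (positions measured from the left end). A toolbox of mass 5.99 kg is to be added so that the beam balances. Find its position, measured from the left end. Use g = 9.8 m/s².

Sum moments about the fulcrum (at 0.874 m from the left end) (the support reaction has zero arm there).
Box: 8.22 × 9.8 = 80.56 N down at 2.38 m → arm 1.506 m, τ = 80.56 × 1.506 = 121.3 N·m clockwise.
Lamp: 2.7 × 9.8 = 26.46 N down at 0.862 m → arm 0.012 m, τ = 26.46 × 0.012 = 0.3175 N·m counterclockwise.
Block: 20.6 × 9.8 = 201.9 N down at 0.195 m → arm 0.679 m, τ = 201.9 × 0.679 = 137.1 N·m counterclockwise.
Net moment of existing loads = 16.12 N·m counterclockwise.
The toolbox weighs 5.99 × 9.8 = 58.7 N and must supply an equal clockwise moment, so its lever arm about the fulcrum is 16.12 / 58.7 = 0.275 m.
That puts it at 0.874 + 0.275 = 1.15 m from the left end.

x ≈ 1.15 m from the left end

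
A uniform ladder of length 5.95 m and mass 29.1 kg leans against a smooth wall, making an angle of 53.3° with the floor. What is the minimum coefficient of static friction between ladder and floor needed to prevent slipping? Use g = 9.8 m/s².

Sum moments about the foot of the ladder (the floor normal and friction both act there and drop out).
Ladder weight 29.1×9.8 = 285.2 N acts at 2.975 m along the ladder; its horizontal arm is 2.975·cos53.3° = 1.778 m → τ = 507.1 N·m clockwise.
Wall normal N acts horizontally at the top; its moment arm is the height L sinθ = 5.95·sin53.3° = 4.771 m, counterclockwise.
Setting net torque to zero: N × 4.771 = 507.1 → N = 106.3 N.
ΣFx = 0 ⇒ f = N_wall = 106.3 N. ΣFy = 0 ⇒ N_floor = 285.2 N.
μ_min = f / N_floor = 106.3 / 285.2 = 0.373.

μ_min ≈ 0.373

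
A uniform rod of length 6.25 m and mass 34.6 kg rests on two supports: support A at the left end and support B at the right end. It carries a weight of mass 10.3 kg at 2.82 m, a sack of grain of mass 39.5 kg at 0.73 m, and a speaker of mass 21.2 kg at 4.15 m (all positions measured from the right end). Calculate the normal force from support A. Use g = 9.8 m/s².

R_A ≈ 398 N

Choose support B as the axis so its reaction then has zero moment arm.
Beam weight: 34.6 × 9.8 = 339.1 N down at 3.125 m → arm 3.125 m, τ = 339.1 × 3.125 = 1060 N·m counterclockwise.
Weight: 10.3 × 9.8 = 100.9 N down at 2.82 m → arm 2.82 m, τ = 100.9 × 2.82 = 284.5 N·m counterclockwise.
Sack of grain: 39.5 × 9.8 = 387.1 N down at 0.73 m → arm 0.73 m, τ = 387.1 × 0.73 = 282.6 N·m counterclockwise.
Speaker: 21.2 × 9.8 = 207.8 N down at 4.15 m → arm 4.15 m, τ = 207.8 × 4.15 = 862.4 N·m counterclockwise.
Net load moment about support B = 2490 N·m counterclockwise.
Reaction R at support A is upward at 6.25 m, arm 6.25 m → moment R × 6.25 clockwise.
For rotational equilibrium, R × 6.25 = 2490, so R = 398 N.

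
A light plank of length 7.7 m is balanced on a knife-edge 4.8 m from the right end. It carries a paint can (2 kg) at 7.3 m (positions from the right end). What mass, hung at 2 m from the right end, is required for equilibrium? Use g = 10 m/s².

Choose the knife-edge (at 4.8 m from the right end) as the axis so the support reaction has zero arm there.
Paint can: 2 × 10 = 20 N down at 7.3 m → arm 2.5 m, τ = 20 × 2.5 = 50 N·m counterclockwise.
Net moment of known loads = 50 N·m counterclockwise.
An unknown mass m at 2 m has arm 2.8 m; its moment is m·g·2.8 clockwise.
Balancing moments: m × 10 × 2.8 = 50, giving m = 50 / (10 × 2.8) = 1.79 kg.

m ≈ 1.79 kg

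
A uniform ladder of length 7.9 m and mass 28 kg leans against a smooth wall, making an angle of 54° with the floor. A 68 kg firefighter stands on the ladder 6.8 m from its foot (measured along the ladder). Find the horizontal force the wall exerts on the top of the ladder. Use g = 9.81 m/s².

N_wall ≈ 517 N

About the foot of the ladder:
Ladder weight 28×9.81 = 274.7 N acts at 3.95 m along the ladder; its horizontal arm is 3.95·cos54° = 2.322 m → τ = 637.9 N·m clockwise.
Firefighter: 68×9.81 = 667.1 N at 6.8 m → arm 3.997 m → τ = 2666 N·m clockwise.
Wall normal N acts horizontally at the top; its moment arm is the height L sinθ = 7.9·sin54° = 6.391 m, counterclockwise.
Setting net torque to zero: N × 6.391 = 3304 → N = 517 N.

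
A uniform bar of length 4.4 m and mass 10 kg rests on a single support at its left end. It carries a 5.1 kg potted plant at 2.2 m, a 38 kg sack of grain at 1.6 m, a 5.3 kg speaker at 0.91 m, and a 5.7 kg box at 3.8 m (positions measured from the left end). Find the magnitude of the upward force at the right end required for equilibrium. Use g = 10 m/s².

About the left end:
Beam weight: 10 × 10 = 100 N down at 2.2 m → arm 2.2 m, τ = 100 × 2.2 = 220 N·m clockwise.
Potted plant: 5.1 × 10 = 51 N down at 2.2 m → arm 2.2 m, τ = 51 × 2.2 = 112.2 N·m clockwise.
Sack of grain: 38 × 10 = 380 N down at 1.6 m → arm 1.6 m, τ = 380 × 1.6 = 608 N·m clockwise.
Speaker: 5.3 × 10 = 53 N down at 0.91 m → arm 0.91 m, τ = 53 × 0.91 = 48.23 N·m clockwise.
Box: 5.7 × 10 = 57 N down at 3.8 m → arm 3.8 m, τ = 57 × 3.8 = 216.6 N·m clockwise.
Net moment of the loads = 1205 N·m clockwise.
The upward force F acts at the right end, arm 4.4 m, giving F × 4.4 counterclockwise.
Στ = 0 ⇒ F × 4.4 = 1205 ⇒ F = 1205 / 4.4 = 274 N.

F ≈ 274 N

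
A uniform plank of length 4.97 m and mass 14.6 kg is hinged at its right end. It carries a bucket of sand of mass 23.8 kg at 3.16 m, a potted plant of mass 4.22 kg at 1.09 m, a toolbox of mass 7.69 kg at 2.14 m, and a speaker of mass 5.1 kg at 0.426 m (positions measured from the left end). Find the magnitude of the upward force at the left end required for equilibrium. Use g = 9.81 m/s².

Sum moments about the right end (the unknown pivot reaction has zero arm there).
Beam weight: 14.6 × 9.81 = 143.2 N down at 2.485 m → arm 2.485 m, τ = 143.2 × 2.485 = 355.9 N·m counterclockwise.
Bucket of sand: 23.8 × 9.81 = 233.5 N down at 3.16 m → arm 1.81 m, τ = 233.5 × 1.81 = 422.6 N·m counterclockwise.
Potted plant: 4.22 × 9.81 = 41.4 N down at 1.09 m → arm 3.88 m, τ = 41.4 × 3.88 = 160.6 N·m counterclockwise.
Toolbox: 7.69 × 9.81 = 75.44 N down at 2.14 m → arm 2.83 m, τ = 75.44 × 2.83 = 213.5 N·m counterclockwise.
Speaker: 5.1 × 9.81 = 50.03 N down at 0.426 m → arm 4.544 m, τ = 50.03 × 4.544 = 227.3 N·m counterclockwise.
Net moment of the loads = 1380 N·m counterclockwise.
The upward force F acts at the left end, arm 4.97 m, giving F × 4.97 clockwise.
Setting net torque to zero: F × 4.97 = 1380 → F = 1380 / 4.97 = 278 N.

F ≈ 278 N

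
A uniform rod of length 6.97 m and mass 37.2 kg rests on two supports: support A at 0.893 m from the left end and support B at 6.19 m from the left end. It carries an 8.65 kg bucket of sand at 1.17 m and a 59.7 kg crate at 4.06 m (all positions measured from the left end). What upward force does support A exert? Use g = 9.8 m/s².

R_A ≈ 502 N

About support B:
Beam weight: 37.2 × 9.8 = 364.6 N down at 3.485 m → arm 2.705 m, τ = 364.6 × 2.705 = 986.2 N·m counterclockwise.
Bucket of sand: 8.65 × 9.8 = 84.77 N down at 1.17 m → arm 5.02 m, τ = 84.77 × 5.02 = 425.5 N·m counterclockwise.
Crate: 59.7 × 9.8 = 585.1 N down at 4.06 m → arm 2.13 m, τ = 585.1 × 2.13 = 1246 N·m counterclockwise.
Net load moment about support B = 2658 N·m counterclockwise.
Reaction R at support A is upward at 0.893 m, arm 5.297 m → moment R × 5.297 clockwise.
For rotational equilibrium, R × 5.297 = 2658, so R = 502 N.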